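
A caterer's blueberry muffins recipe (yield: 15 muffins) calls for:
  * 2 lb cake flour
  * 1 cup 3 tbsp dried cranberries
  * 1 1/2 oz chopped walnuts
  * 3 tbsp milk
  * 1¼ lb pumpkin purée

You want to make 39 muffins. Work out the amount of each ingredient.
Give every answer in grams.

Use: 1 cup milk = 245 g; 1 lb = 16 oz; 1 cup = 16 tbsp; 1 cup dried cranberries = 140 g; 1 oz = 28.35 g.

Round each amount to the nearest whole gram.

Scaling factor: 39/15 = 13/5 = 2.6.
cake flour: 2 lb × 13/5 × 16 oz/lb × 28.35 g/oz ≈ 2359 g
dried cranberries: (1 cup + 3 tbsp = 1.1875 cup) × 13/5 × 140 g/cup ≈ 432 g
chopped walnuts: 1.5 oz × 13/5 × 28.35 g/oz ≈ 111 g
milk: 3 tbsp × 13/5 ÷ 16 tbsp/cup × 245 g/cup ≈ 119 g
pumpkin purée: 1.25 lb × 13/5 × 16 oz/lb × 28.35 g/oz ≈ 1474 g

cake flour: 2359 g; dried cranberries: 432 g; chopped walnuts: 111 g; milk: 119 g; pumpkin purée: 1474 g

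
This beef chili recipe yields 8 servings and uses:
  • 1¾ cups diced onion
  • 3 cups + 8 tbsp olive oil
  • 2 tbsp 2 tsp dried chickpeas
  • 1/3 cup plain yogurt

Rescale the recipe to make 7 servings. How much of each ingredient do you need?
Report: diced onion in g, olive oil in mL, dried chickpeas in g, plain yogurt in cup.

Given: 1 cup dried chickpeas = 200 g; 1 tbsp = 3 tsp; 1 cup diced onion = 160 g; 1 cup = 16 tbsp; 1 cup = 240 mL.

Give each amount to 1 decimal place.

Scaling factor: 7/8 = 0.875.
diced onion: 1.75 cup × 7/8 × 160 g/cup = 245.0 g
olive oil: (3 cup + 8 tbsp = 3.5 cup) × 7/8 × 240 mL/cup = 735.0 mL
dried chickpeas: (2 tbsp + 2 tsp = 8/3 tbsp) × 7/8 ÷ 16 tbsp/cup × 200 g/cup ≈ 29.2 g
plain yogurt: 1/3 cup × 7/8 ≈ 0.3 cup

diced onion: 245.0 g; olive oil: 735.0 mL; dried chickpeas: 29.2 g; plain yogurt: 0.3 cup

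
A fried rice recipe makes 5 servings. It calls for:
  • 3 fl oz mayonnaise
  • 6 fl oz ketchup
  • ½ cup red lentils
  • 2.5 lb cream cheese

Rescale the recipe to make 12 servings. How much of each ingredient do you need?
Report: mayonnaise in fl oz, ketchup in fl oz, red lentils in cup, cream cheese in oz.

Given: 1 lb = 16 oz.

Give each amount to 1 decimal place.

mayonnaise: 7.2 fl oz; ketchup: 14.4 fl oz; red lentils: 1.2 cup; cream cheese: 96.0 oz

Scaling factor: 12/5 = 2.4.
mayonnaise: 3 fl oz × 12/5 = 7.2 fl oz
ketchup: 6 fl oz × 12/5 = 14.4 fl oz
red lentils: 0.5 cup × 12/5 = 1.2 cup
cream cheese: 2.5 lb × 12/5 × 16 oz/lb = 96.0 oz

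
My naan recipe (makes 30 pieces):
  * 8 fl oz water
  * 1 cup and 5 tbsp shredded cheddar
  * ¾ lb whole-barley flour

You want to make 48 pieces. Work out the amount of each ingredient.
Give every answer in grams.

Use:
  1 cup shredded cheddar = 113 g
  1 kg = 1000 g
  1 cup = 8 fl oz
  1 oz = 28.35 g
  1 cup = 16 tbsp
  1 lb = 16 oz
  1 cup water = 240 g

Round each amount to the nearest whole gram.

water: 384 g; shredded cheddar: 237 g; whole-barley flour: 544 g

Scaling factor: 48/30 = 8/5 = 1.6.
water: 8 fl oz × 8/5 ÷ 8 fl oz/cup × 240 g/cup = 384 g
shredded cheddar: (1 cup + 5 tbsp = 1.3125 cup) × 8/5 × 113 g/cup ≈ 237 g
whole-barley flour: 0.75 lb × 8/5 × 16 oz/lb × 28.35 g/oz ≈ 544 g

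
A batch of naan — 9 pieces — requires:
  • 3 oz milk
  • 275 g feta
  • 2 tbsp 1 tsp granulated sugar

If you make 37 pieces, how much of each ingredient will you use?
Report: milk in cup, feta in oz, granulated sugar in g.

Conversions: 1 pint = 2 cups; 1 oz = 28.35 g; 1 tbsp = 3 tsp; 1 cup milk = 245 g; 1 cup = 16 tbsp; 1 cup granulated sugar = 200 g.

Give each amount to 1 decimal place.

milk: 1.4 cup; feta: 39.9 oz; granulated sugar: 119.9 g

Scaling factor: 37/9.
milk: 3 oz × 37/9 × 28.35 g/oz ÷ 245 g/cup ≈ 1.4 cup
feta: 275 g × 37/9 ÷ 28.35 g/oz ≈ 39.9 oz
granulated sugar: (2 tbsp + 1 tsp = 7/3 tbsp) × 37/9 ÷ 16 tbsp/cup × 200 g/cup ≈ 119.9 g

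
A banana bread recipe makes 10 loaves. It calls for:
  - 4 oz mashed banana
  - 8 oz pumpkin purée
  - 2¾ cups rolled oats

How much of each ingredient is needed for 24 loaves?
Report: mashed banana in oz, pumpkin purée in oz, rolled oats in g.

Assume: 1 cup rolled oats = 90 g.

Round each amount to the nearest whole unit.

mashed banana: 10 oz; pumpkin purée: 19 oz; rolled oats: 594 g

Scaling factor: 24/10 = 12/5 = 2.4.
mashed banana: 4 oz × 12/5 ≈ 10 oz
pumpkin purée: 8 oz × 12/5 ≈ 19 oz
rolled oats: 2.75 cup × 12/5 × 90 g/cup = 594 g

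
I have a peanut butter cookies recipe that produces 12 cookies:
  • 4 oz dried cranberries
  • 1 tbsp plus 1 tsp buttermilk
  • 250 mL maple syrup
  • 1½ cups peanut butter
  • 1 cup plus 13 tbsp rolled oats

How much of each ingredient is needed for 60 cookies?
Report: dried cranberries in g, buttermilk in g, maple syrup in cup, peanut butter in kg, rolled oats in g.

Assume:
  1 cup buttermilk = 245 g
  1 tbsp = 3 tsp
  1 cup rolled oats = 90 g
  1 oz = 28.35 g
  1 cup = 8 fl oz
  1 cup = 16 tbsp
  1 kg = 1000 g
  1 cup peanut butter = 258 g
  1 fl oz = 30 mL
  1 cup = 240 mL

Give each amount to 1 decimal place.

Scaling factor: 60/12 = 5.
dried cranberries: 4 oz × 5 × 28.35 g/oz = 567.0 g
buttermilk: (1 tbsp + 1 tsp = 4/3 tbsp) × 5 ÷ 16 tbsp/cup × 245 g/cup ≈ 102.1 g
maple syrup: 250 mL × 5 ÷ 240 mL/cup ≈ 5.2 cup
peanut butter: 1.5 cup × 5 × 258 g/cup ÷ 1000 g/kg ≈ 1.9 kg
rolled oats: (1 cup + 13 tbsp = 1.8125 cup) × 5 × 90 g/cup ≈ 815.6 g

dried cranberries: 567.0 g; buttermilk: 102.1 g; maple syrup: 5.2 cup; peanut butter: 1.9 kg; rolled oats: 815.6 g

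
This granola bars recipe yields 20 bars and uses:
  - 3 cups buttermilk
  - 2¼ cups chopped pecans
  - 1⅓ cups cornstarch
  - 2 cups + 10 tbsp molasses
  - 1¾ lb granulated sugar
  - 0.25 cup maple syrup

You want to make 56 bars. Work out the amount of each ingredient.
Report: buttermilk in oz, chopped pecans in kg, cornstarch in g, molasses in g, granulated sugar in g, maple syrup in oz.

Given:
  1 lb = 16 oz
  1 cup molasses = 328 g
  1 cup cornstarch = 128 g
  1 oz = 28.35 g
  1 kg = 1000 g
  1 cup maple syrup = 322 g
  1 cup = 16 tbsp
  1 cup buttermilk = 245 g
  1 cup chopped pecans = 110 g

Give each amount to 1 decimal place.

Scaling factor: 56/20 = 14/5 = 2.8.
buttermilk: 3 cup × 14/5 × 245 g/cup ÷ 28.35 g/oz ≈ 72.6 oz
chopped pecans: 2.25 cup × 14/5 × 110 g/cup ÷ 1000 g/kg ≈ 0.7 kg
cornstarch: 4/3 cup × 14/5 × 128 g/cup ≈ 477.9 g
molasses: (2 cup + 10 tbsp = 2.625 cup) × 14/5 × 328 g/cup = 2410.8 g
granulated sugar: 1.75 lb × 14/5 × 16 oz/lb × 28.35 g/oz ≈ 2222.6 g
maple syrup: 0.25 cup × 14/5 × 322 g/cup ÷ 28.35 g/oz ≈ 8.0 oz

buttermilk: 72.6 oz; chopped pecans: 0.7 kg; cornstarch: 477.9 g; molasses: 2410.8 g; granulated sugar: 2222.6 g; maple syrup: 8.0 oz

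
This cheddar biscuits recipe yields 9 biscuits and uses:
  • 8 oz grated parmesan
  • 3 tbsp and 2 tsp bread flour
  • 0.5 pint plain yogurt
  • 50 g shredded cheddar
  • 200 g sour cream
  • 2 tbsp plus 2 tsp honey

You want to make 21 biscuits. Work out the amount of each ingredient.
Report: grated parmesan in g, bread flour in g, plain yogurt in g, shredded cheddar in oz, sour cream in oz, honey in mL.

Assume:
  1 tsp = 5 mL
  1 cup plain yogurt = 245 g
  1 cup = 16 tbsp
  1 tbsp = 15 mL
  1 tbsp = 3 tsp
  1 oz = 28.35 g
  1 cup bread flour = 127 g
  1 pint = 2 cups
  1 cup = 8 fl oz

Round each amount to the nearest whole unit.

Scaling factor: 21/9 = 7/3.
grated parmesan: 8 oz × 7/3 × 28.35 g/oz ≈ 529 g
bread flour: (3 tbsp + 2 tsp = 11/3 tbsp) × 7/3 ÷ 16 tbsp/cup × 127 g/cup ≈ 68 g
plain yogurt: 0.5 pint × 7/3 × 2 cup/pint × 245 g/cup ≈ 572 g
shredded cheddar: 50 g × 7/3 ÷ 28.35 g/oz ≈ 4 oz
sour cream: 200 g × 7/3 ÷ 28.35 g/oz ≈ 16 oz
honey: (2 tbsp + 2 tsp = 8/3 tbsp) × 7/3 × 15 mL/tbsp ≈ 93 mL

grated parmesan: 529 g; bread flour: 68 g; plain yogurt: 572 g; shredded cheddar: 4 oz; sour cream: 16 oz; honey: 93 mL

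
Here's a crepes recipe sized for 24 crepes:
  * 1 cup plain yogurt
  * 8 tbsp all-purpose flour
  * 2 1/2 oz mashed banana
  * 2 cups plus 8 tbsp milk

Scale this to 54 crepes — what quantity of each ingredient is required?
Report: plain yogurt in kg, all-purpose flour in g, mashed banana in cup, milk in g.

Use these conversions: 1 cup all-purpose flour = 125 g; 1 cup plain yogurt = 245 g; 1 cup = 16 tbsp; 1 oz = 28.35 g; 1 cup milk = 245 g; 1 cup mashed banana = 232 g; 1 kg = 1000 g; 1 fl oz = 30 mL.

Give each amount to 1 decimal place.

plain yogurt: 0.6 kg; all-purpose flour: 140.6 g; mashed banana: 0.7 cup; milk: 1378.1 g

Scaling factor: 54/24 = 9/4 = 2.25.
plain yogurt: 1 cup × 9/4 × 245 g/cup ÷ 1000 g/kg ≈ 0.6 kg
all-purpose flour: 8 tbsp × 9/4 ÷ 16 tbsp/cup × 125 g/cup ≈ 140.6 g
mashed banana: 2.5 oz × 9/4 × 28.35 g/oz ÷ 232 g/cup ≈ 0.7 cup
milk: (2 cup + 8 tbsp = 2.5 cup) × 9/4 × 245 g/cup ≈ 1378.1 g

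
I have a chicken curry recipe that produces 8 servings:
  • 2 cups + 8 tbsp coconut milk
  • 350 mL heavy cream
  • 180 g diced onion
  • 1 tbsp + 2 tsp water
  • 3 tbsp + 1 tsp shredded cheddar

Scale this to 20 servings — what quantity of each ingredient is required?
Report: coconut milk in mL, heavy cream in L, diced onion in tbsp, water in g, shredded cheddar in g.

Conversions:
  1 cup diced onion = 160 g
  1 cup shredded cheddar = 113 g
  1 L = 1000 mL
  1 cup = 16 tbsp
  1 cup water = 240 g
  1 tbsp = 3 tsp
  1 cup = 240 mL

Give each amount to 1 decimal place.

coconut milk: 1500.0 mL; heavy cream: 0.9 L; diced onion: 45.0 tbsp; water: 62.5 g; shredded cheddar: 58.9 g

Scaling factor: 20/8 = 5/2 = 2.5.
coconut milk: (2 cup + 8 tbsp = 2.5 cup) × 5/2 × 240 mL/cup = 1500.0 mL
heavy cream: 350 mL × 5/2 ÷ 1000 mL/L ≈ 0.9 L
diced onion: 180 g × 5/2 ÷ 160 g/cup × 16 tbsp/cup = 45.0 tbsp
water: (1 tbsp + 2 tsp = 5/3 tbsp) × 5/2 ÷ 16 tbsp/cup × 240 g/cup = 62.5 g
shredded cheddar: (3 tbsp + 1 tsp = 10/3 tbsp) × 5/2 ÷ 16 tbsp/cup × 113 g/cup ≈ 58.9 g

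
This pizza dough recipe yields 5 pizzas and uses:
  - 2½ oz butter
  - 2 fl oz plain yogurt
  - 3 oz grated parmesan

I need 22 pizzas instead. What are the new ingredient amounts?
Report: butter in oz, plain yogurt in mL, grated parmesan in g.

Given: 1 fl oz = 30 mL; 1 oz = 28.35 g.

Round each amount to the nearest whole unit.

Scaling factor: 22/5 = 4.4.
butter: 2.5 oz × 22/5 = 11 oz
plain yogurt: 2 fl oz × 22/5 × 30 mL/fl oz = 264 mL
grated parmesan: 3 oz × 22/5 × 28.35 g/oz ≈ 374 g

butter: 11 oz; plain yogurt: 264 mL; grated parmesan: 374 g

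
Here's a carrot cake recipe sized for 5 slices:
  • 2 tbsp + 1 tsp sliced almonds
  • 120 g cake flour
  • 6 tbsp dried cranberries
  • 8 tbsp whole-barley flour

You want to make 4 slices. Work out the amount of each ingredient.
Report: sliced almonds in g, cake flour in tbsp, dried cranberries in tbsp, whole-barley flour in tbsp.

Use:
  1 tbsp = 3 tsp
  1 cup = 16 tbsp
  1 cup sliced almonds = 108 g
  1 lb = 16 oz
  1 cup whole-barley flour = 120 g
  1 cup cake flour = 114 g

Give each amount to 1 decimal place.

Scaling factor: 4/5 = 0.8.
sliced almonds: (2 tbsp + 1 tsp = 7/3 tbsp) × 4/5 ÷ 16 tbsp/cup × 108 g/cup = 12.6 g
cake flour: 120 g × 4/5 ÷ 114 g/cup × 16 tbsp/cup ≈ 13.5 tbsp
dried cranberries: 6 tbsp × 4/5 = 4.8 tbsp
whole-barley flour: 8 tbsp × 4/5 = 6.4 tbsp

sliced almonds: 12.6 g; cake flour: 13.5 tbsp; dried cranberries: 4.8 tbsp; whole-barley flour: 6.4 tbsp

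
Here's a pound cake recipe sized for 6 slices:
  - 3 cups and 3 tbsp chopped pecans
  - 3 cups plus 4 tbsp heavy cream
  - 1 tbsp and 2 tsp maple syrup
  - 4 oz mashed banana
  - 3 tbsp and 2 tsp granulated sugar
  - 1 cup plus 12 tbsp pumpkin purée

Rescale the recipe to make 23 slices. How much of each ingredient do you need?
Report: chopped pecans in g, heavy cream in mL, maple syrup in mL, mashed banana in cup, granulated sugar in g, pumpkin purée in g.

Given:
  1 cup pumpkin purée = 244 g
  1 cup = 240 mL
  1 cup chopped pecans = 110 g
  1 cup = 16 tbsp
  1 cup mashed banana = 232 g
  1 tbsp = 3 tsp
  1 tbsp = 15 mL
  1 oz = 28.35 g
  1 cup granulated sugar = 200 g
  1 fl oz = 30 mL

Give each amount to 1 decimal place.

chopped pecans: 1344.1 g; heavy cream: 2990.0 mL; maple syrup: 95.8 mL; mashed banana: 1.9 cup; granulated sugar: 175.7 g; pumpkin purée: 1636.8 g

Scaling factor: 23/6.
chopped pecans: (3 cup + 3 tbsp = 3.1875 cup) × 23/6 × 110 g/cup ≈ 1344.1 g
heavy cream: (3 cup + 4 tbsp = 3.25 cup) × 23/6 × 240 mL/cup = 2990.0 mL
maple syrup: (1 tbsp + 2 tsp = 5/3 tbsp) × 23/6 × 15 mL/tbsp ≈ 95.8 mL
mashed banana: 4 oz × 23/6 × 28.35 g/oz ÷ 232 g/cup ≈ 1.9 cup
granulated sugar: (3 tbsp + 2 tsp = 11/3 tbsp) × 23/6 ÷ 16 tbsp/cup × 200 g/cup ≈ 175.7 g
pumpkin purée: (1 cup + 12 tbsp = 1.75 cup) × 23/6 × 244 g/cup ≈ 1636.8 g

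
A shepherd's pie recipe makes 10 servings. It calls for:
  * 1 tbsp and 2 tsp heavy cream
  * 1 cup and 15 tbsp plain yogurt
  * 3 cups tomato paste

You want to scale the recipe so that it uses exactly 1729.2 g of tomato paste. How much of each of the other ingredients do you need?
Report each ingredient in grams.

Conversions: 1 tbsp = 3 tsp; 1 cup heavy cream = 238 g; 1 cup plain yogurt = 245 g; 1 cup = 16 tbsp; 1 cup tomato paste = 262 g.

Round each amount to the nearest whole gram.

heavy cream: 55 g; plain yogurt: 1044 g

The original recipe has 786 g of tomato paste, so the scaling factor is 1729.2 ÷ 786 = 11/5 = 2.2.
heavy cream: (1 tbsp + 2 tsp = 5/3 tbsp) × 11/5 ÷ 16 tbsp/cup × 238 g/cup ≈ 55 g
plain yogurt: (1 cup + 15 tbsp = 1.9375 cup) × 11/5 × 245 g/cup ≈ 1044 g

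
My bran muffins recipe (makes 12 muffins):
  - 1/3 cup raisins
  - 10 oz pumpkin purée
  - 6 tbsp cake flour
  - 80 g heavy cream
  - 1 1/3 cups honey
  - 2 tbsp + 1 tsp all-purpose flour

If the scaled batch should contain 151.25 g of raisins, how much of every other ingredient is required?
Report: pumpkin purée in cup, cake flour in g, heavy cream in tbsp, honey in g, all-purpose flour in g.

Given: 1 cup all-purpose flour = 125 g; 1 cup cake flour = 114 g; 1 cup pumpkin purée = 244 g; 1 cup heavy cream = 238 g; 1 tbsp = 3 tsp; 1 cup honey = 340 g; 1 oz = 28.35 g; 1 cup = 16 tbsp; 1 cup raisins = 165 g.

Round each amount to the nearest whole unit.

pumpkin purée: 3 cup; cake flour: 118 g; heavy cream: 15 tbsp; honey: 1247 g; all-purpose flour: 50 g

The original recipe has 55 g of raisins, so the scaling factor is 151.25 ÷ 55 = 11/4 = 2.75.
pumpkin purée: 10 oz × 11/4 × 28.35 g/oz ÷ 244 g/cup ≈ 3 cup
cake flour: 6 tbsp × 11/4 ÷ 16 tbsp/cup × 114 g/cup ≈ 118 g
heavy cream: 80 g × 11/4 ÷ 238 g/cup × 16 tbsp/cup ≈ 15 tbsp
honey: 4/3 cup × 11/4 × 340 g/cup ≈ 1247 g
all-purpose flour: (2 tbsp + 1 tsp = 7/3 tbsp) × 11/4 ÷ 16 tbsp/cup × 125 g/cup ≈ 50 g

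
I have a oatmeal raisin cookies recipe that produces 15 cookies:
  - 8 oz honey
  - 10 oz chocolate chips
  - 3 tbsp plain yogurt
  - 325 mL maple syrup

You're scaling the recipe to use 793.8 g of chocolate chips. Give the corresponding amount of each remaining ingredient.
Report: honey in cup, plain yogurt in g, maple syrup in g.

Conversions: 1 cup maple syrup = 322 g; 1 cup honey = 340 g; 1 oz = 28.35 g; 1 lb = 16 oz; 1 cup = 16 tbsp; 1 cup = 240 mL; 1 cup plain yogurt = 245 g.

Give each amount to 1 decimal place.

The original recipe has 283.5 g of chocolate chips, so the scaling factor is 793.8 ÷ 283.5 = 14/5 = 2.8.
honey: 8 oz × 14/5 × 28.35 g/oz ÷ 340 g/cup ≈ 1.9 cup
plain yogurt: 3 tbsp × 14/5 ÷ 16 tbsp/cup × 245 g/cup ≈ 128.6 g
maple syrup: 325 mL × 14/5 ÷ 240 mL/cup × 322 g/cup ≈ 1220.9 g

honey: 1.9 cup; plain yogurt: 128.6 g; maple syrup: 1220.9 g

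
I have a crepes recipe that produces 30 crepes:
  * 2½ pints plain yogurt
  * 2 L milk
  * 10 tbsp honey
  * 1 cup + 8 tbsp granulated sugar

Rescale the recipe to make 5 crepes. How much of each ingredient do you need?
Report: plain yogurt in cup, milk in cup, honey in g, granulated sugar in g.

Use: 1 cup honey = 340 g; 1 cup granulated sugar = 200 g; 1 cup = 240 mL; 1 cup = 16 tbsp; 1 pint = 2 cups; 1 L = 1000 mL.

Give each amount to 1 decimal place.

Scaling factor: 5/30 = 1/6.
plain yogurt: 2.5 pint × 1/6 × 2 cup/pint ≈ 0.8 cup
milk: 2 L × 1/6 × 1000 mL/L ÷ 240 mL/cup ≈ 1.4 cup
honey: 10 tbsp × 1/6 ÷ 16 tbsp/cup × 340 g/cup ≈ 35.4 g
granulated sugar: (1 cup + 8 tbsp = 1.5 cup) × 1/6 × 200 g/cup = 50.0 g

plain yogurt: 0.8 cup; milk: 1.4 cup; honey: 35.4 g; granulated sugar: 50.0 g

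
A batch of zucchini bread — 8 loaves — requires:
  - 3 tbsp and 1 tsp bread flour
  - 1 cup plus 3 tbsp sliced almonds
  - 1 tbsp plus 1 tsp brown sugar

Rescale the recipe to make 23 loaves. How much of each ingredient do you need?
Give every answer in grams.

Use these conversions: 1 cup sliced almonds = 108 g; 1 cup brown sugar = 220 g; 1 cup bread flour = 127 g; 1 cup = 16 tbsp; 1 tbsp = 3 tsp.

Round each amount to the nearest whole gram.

Scaling factor: 23/8 = 2.875.
bread flour: (3 tbsp + 1 tsp = 10/3 tbsp) × 23/8 ÷ 16 tbsp/cup × 127 g/cup ≈ 76 g
sliced almonds: (1 cup + 3 tbsp = 1.1875 cup) × 23/8 × 108 g/cup ≈ 369 g
brown sugar: (1 tbsp + 1 tsp = 4/3 tbsp) × 23/8 ÷ 16 tbsp/cup × 220 g/cup ≈ 53 g

bread flour: 76 g; sliced almonds: 369 g; brown sugar: 53 g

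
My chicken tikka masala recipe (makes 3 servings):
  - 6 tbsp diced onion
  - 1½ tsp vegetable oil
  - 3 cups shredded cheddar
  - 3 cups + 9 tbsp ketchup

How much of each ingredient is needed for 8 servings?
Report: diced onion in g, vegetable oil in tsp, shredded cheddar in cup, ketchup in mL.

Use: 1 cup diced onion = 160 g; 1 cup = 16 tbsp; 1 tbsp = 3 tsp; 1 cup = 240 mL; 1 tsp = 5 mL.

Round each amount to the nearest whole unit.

diced onion: 160 g; vegetable oil: 4 tsp; shredded cheddar: 8 cup; ketchup: 2280 mL

Scaling factor: 8/3.
diced onion: 6 tbsp × 8/3 ÷ 16 tbsp/cup × 160 g/cup = 160 g
vegetable oil: 1.5 tsp × 8/3 = 4 tsp
shredded cheddar: 3 cup × 8/3 = 8 cup
ketchup: (3 cup + 9 tbsp = 3.5625 cup) × 8/3 × 240 mL/cup = 2280 mL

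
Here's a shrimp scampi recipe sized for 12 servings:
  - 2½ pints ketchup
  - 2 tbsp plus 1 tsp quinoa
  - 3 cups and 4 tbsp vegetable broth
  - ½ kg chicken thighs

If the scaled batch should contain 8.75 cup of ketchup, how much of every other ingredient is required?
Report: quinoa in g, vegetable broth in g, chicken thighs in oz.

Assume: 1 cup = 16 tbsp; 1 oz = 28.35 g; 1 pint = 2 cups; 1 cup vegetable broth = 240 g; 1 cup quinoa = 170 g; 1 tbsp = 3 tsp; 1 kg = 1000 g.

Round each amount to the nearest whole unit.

quinoa: 43 g; vegetable broth: 1365 g; chicken thighs: 31 oz

The original recipe has 5 cup of ketchup, so the scaling factor is 8.75 ÷ 5 = 7/4 = 1.75.
quinoa: (2 tbsp + 1 tsp = 7/3 tbsp) × 7/4 ÷ 16 tbsp/cup × 170 g/cup ≈ 43 g
vegetable broth: (3 cup + 4 tbsp = 3.25 cup) × 7/4 × 240 g/cup = 1365 g
chicken thighs: 0.5 kg × 7/4 × 1000 g/kg ÷ 28.35 g/oz ≈ 31 oz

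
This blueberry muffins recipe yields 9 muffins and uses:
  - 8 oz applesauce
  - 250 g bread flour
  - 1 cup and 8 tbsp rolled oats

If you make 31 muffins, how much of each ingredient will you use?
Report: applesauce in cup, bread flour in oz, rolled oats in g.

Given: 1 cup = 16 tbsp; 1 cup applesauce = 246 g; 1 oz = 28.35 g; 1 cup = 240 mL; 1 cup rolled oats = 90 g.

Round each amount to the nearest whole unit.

Scaling factor: 31/9.
applesauce: 8 oz × 31/9 × 28.35 g/oz ÷ 246 g/cup ≈ 3 cup
bread flour: 250 g × 31/9 ÷ 28.35 g/oz ≈ 30 oz
rolled oats: (1 cup + 8 tbsp = 1.5 cup) × 31/9 × 90 g/cup = 465 g

applesauce: 3 cup; bread flour: 30 oz; rolled oats: 465 g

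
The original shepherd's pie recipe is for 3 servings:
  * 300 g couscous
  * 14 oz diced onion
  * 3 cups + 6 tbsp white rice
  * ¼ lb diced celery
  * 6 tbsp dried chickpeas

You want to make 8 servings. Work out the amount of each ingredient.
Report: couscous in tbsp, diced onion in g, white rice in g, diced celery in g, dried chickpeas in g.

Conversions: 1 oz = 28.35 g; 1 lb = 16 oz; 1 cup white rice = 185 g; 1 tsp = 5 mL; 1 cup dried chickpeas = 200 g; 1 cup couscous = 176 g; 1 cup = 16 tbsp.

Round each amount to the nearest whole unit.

Scaling factor: 8/3.
couscous: 300 g × 8/3 ÷ 176 g/cup × 16 tbsp/cup ≈ 73 tbsp
diced onion: 14 oz × 8/3 × 28.35 g/oz ≈ 1058 g
white rice: (3 cup + 6 tbsp = 3.375 cup) × 8/3 × 185 g/cup = 1665 g
diced celery: 0.25 lb × 8/3 × 16 oz/lb × 28.35 g/oz ≈ 302 g
dried chickpeas: 6 tbsp × 8/3 ÷ 16 tbsp/cup × 200 g/cup = 200 g

couscous: 73 tbsp; diced onion: 1058 g; white rice: 1665 g; diced celery: 302 g; dried chickpeas: 200 g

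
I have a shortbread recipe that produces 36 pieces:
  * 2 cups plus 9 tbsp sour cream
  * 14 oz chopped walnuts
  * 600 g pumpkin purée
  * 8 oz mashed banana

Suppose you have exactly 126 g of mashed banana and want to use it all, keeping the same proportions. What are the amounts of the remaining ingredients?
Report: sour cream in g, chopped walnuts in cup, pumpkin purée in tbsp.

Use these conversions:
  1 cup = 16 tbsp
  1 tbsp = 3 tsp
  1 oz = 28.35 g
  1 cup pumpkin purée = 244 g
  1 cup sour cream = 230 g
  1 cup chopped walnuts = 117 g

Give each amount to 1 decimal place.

sour cream: 327.4 g; chopped walnuts: 1.9 cup; pumpkin purée: 21.9 tbsp

The original recipe has 226.8 g of mashed banana, so the scaling factor is 126 ÷ 226.8 = 5/9.
sour cream: (2 cup + 9 tbsp = 2.5625 cup) × 5/9 × 230 g/cup ≈ 327.4 g
chopped walnuts: 14 oz × 5/9 × 28.35 g/oz ÷ 117 g/cup ≈ 1.9 cup
pumpkin purée: 600 g × 5/9 ÷ 244 g/cup × 16 tbsp/cup ≈ 21.9 tbsp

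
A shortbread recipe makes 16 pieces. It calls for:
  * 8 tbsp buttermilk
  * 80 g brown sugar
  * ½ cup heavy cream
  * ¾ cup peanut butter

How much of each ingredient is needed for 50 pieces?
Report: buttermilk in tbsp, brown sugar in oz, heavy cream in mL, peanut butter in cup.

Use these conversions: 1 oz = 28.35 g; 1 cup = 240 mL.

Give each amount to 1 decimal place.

Scaling factor: 50/16 = 25/8 = 3.125.
buttermilk: 8 tbsp × 25/8 = 25.0 tbsp
brown sugar: 80 g × 25/8 ÷ 28.35 g/oz ≈ 8.8 oz
heavy cream: 0.5 cup × 25/8 × 240 mL/cup = 375.0 mL
peanut butter: 0.75 cup × 25/8 ≈ 2.3 cup

buttermilk: 25.0 tbsp; brown sugar: 8.8 oz; heavy cream: 375.0 mL; peanut butter: 2.3 cup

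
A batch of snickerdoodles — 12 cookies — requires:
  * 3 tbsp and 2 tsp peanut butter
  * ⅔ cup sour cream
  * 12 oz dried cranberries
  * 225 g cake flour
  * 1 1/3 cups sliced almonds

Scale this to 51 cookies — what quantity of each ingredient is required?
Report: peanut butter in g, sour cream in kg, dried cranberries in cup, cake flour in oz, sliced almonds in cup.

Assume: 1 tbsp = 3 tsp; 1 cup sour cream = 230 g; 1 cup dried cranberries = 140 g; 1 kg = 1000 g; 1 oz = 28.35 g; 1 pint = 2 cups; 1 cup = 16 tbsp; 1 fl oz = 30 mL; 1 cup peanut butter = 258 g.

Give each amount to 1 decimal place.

peanut butter: 251.3 g; sour cream: 0.7 kg; dried cranberries: 10.3 cup; cake flour: 33.7 oz; sliced almonds: 5.7 cup

Scaling factor: 51/12 = 17/4 = 4.25.
peanut butter: (3 tbsp + 2 tsp = 11/3 tbsp) × 17/4 ÷ 16 tbsp/cup × 258 g/cup ≈ 251.3 g
sour cream: 2/3 cup × 17/4 × 230 g/cup ÷ 1000 g/kg ≈ 0.7 kg
dried cranberries: 12 oz × 17/4 × 28.35 g/oz ÷ 140 g/cup ≈ 10.3 cup
cake flour: 225 g × 17/4 ÷ 28.35 g/oz ≈ 33.7 oz
sliced almonds: 4/3 cup × 17/4 ≈ 5.7 cup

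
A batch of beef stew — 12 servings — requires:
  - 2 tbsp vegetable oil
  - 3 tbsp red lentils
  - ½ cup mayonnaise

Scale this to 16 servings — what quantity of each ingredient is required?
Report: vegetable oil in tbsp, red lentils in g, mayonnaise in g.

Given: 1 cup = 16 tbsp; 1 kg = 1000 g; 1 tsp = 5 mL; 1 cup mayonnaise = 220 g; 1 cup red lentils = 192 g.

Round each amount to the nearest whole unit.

Scaling factor: 16/12 = 4/3.
vegetable oil: 2 tbsp × 4/3 ≈ 3 tbsp
red lentils: 3 tbsp × 4/3 ÷ 16 tbsp/cup × 192 g/cup = 48 g
mayonnaise: 0.5 cup × 4/3 × 220 g/cup ≈ 147 g

vegetable oil: 3 tbsp; red lentils: 48 g; mayonnaise: 147 g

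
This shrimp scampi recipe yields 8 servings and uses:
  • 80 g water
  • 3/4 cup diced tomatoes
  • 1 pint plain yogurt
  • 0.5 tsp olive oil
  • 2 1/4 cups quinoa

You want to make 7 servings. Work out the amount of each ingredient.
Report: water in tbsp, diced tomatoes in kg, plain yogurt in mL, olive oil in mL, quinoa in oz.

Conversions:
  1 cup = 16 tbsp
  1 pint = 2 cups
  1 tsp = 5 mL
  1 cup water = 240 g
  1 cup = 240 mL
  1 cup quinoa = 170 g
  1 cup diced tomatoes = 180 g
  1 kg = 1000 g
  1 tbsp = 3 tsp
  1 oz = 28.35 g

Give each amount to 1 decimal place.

Scaling factor: 7/8 = 0.875.
water: 80 g × 7/8 ÷ 240 g/cup × 16 tbsp/cup ≈ 4.7 tbsp
diced tomatoes: 0.75 cup × 7/8 × 180 g/cup ÷ 1000 g/kg ≈ 0.1 kg
plain yogurt: 1 pint × 7/8 × 2 cup/pint × 240 mL/cup = 420.0 mL
olive oil: 0.5 tsp × 7/8 × 5 mL/tsp ≈ 2.2 mL
quinoa: 2.25 cup × 7/8 × 170 g/cup ÷ 28.35 g/oz ≈ 11.8 oz

water: 4.7 tbsp; diced tomatoes: 0.1 kg; plain yogurt: 420.0 mL; olive oil: 2.2 mL; quinoa: 11.8 oz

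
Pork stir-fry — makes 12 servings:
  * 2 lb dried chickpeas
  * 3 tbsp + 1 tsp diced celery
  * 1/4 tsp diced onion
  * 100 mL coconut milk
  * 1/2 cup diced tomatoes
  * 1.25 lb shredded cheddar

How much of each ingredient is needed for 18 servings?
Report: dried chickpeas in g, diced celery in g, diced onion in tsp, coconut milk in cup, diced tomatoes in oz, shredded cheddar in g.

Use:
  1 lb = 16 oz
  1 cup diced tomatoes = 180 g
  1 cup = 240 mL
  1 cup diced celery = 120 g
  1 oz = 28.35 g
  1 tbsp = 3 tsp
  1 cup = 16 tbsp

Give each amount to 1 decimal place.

dried chickpeas: 1360.8 g; diced celery: 37.5 g; diced onion: 0.4 tsp; coconut milk: 0.6 cup; diced tomatoes: 4.8 oz; shredded cheddar: 850.5 g

Scaling factor: 18/12 = 3/2 = 1.5.
dried chickpeas: 2 lb × 3/2 × 16 oz/lb × 28.35 g/oz = 1360.8 g
diced celery: (3 tbsp + 1 tsp = 10/3 tbsp) × 3/2 ÷ 16 tbsp/cup × 120 g/cup = 37.5 g
diced onion: 0.25 tsp × 3/2 ≈ 0.4 tsp
coconut milk: 100 mL × 3/2 ÷ 240 mL/cup ≈ 0.6 cup
diced tomatoes: 0.5 cup × 3/2 × 180 g/cup ÷ 28.35 g/oz ≈ 4.8 oz
shredded cheddar: 1.25 lb × 3/2 × 16 oz/lb × 28.35 g/oz = 850.5 g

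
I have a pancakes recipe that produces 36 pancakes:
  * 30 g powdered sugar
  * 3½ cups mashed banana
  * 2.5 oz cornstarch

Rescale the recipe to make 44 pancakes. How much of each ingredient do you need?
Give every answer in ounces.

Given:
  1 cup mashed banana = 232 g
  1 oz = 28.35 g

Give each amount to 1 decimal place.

powdered sugar: 1.3 oz; mashed banana: 35.0 oz; cornstarch: 3.1 oz

Scaling factor: 44/36 = 11/9.
powdered sugar: 30 g × 11/9 ÷ 28.35 g/oz ≈ 1.3 oz
mashed banana: 3.5 cup × 11/9 × 232 g/cup ÷ 28.35 g/oz ≈ 35.0 oz
cornstarch: 2.5 oz × 11/9 ≈ 3.1 oz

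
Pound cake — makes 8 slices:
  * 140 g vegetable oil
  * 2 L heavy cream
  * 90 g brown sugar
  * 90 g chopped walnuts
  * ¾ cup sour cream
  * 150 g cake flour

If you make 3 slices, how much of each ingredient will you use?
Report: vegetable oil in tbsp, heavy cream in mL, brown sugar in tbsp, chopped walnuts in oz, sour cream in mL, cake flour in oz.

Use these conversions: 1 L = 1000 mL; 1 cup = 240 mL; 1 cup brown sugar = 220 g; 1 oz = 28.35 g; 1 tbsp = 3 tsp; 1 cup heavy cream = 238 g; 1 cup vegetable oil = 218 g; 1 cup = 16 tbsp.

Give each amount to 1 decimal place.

Scaling factor: 3/8 = 0.375.
vegetable oil: 140 g × 3/8 ÷ 218 g/cup × 16 tbsp/cup ≈ 3.9 tbsp
heavy cream: 2 L × 3/8 × 1000 mL/L = 750.0 mL
brown sugar: 90 g × 3/8 ÷ 220 g/cup × 16 tbsp/cup ≈ 2.5 tbsp
chopped walnuts: 90 g × 3/8 ÷ 28.35 g/oz ≈ 1.2 oz
sour cream: 0.75 cup × 3/8 × 240 mL/cup = 67.5 mL
cake flour: 150 g × 3/8 ÷ 28.35 g/oz ≈ 2.0 oz

vegetable oil: 3.9 tbsp; heavy cream: 750.0 mL; brown sugar: 2.5 tbsp; chopped walnuts: 1.2 oz; sour cream: 67.5 mL; cake flour: 2.0 oz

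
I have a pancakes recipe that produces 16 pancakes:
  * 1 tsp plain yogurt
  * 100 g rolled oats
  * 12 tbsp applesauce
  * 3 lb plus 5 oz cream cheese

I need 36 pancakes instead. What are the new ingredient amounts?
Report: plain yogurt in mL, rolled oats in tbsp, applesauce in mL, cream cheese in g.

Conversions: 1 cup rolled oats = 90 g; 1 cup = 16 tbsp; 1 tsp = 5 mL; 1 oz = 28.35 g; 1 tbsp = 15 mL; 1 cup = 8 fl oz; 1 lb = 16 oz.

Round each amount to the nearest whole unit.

Scaling factor: 36/16 = 9/4 = 2.25.
plain yogurt: 1 tsp × 9/4 × 5 mL/tsp ≈ 11 mL
rolled oats: 100 g × 9/4 ÷ 90 g/cup × 16 tbsp/cup = 40 tbsp
applesauce: 12 tbsp × 9/4 × 15 mL/tbsp = 405 mL
cream cheese: (3 lb + 5 oz = 3.3125 lb) × 9/4 × 16 oz/lb × 28.35 g/oz ≈ 3381 g

plain yogurt: 11 mL; rolled oats: 40 tbsp; applesauce: 405 mL; cream cheese: 3381 g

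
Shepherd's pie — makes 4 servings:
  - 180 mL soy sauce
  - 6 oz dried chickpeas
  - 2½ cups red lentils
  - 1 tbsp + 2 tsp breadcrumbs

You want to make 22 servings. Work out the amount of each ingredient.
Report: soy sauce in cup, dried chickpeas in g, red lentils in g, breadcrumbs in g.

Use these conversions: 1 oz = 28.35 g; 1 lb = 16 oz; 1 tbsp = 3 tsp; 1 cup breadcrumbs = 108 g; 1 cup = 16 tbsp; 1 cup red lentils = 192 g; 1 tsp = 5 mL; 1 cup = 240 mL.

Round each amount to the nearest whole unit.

Scaling factor: 22/4 = 11/2 = 5.5.
soy sauce: 180 mL × 11/2 ÷ 240 mL/cup ≈ 4 cup
dried chickpeas: 6 oz × 11/2 × 28.35 g/oz ≈ 936 g
red lentils: 2.5 cup × 11/2 × 192 g/cup = 2640 g
breadcrumbs: (1 tbsp + 2 tsp = 5/3 tbsp) × 11/2 ÷ 16 tbsp/cup × 108 g/cup ≈ 62 g

soy sauce: 4 cup; dried chickpeas: 936 g; red lentils: 2640 g; breadcrumbs: 62 g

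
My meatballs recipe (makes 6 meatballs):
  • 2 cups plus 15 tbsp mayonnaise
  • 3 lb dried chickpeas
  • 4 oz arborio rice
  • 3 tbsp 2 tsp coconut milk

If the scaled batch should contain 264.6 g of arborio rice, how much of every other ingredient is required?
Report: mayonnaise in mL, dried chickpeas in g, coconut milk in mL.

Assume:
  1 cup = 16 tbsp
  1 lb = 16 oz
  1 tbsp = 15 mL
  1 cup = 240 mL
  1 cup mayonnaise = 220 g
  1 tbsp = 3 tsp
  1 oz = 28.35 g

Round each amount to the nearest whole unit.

mayonnaise: 1645 mL; dried chickpeas: 3175 g; coconut milk: 128 mL

The original recipe has 113.4 g of arborio rice, so the scaling factor is 264.6 ÷ 113.4 = 7/3.
mayonnaise: (2 cup + 15 tbsp = 2.9375 cup) × 7/3 × 240 mL/cup = 1645 mL
dried chickpeas: 3 lb × 7/3 × 16 oz/lb × 28.35 g/oz ≈ 3175 g
coconut milk: (3 tbsp + 2 tsp = 11/3 tbsp) × 7/3 × 15 mL/tbsp ≈ 128 mL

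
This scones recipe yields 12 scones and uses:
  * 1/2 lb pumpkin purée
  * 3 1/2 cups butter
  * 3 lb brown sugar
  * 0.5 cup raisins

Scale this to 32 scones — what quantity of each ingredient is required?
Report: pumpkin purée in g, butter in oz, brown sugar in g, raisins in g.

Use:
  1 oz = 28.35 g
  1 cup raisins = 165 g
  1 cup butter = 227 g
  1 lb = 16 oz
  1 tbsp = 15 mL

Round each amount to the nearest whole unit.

pumpkin purée: 605 g; butter: 75 oz; brown sugar: 3629 g; raisins: 220 g

Scaling factor: 32/12 = 8/3.
pumpkin purée: 0.5 lb × 8/3 × 16 oz/lb × 28.35 g/oz ≈ 605 g
butter: 3.5 cup × 8/3 × 227 g/cup ÷ 28.35 g/oz ≈ 75 oz
brown sugar: 3 lb × 8/3 × 16 oz/lb × 28.35 g/oz ≈ 3629 g
raisins: 0.5 cup × 8/3 × 165 g/cup = 220 g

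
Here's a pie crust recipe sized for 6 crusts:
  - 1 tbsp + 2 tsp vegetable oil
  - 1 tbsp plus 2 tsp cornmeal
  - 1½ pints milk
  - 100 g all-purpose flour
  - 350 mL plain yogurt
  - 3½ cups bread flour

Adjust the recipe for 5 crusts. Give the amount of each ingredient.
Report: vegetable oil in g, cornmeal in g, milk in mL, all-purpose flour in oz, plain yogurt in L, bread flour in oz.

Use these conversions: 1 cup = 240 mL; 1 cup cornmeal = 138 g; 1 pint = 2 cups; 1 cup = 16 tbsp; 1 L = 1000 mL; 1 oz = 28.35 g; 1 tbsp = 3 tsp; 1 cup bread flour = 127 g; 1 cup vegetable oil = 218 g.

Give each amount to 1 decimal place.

vegetable oil: 18.9 g; cornmeal: 12.0 g; milk: 600.0 mL; all-purpose flour: 2.9 oz; plain yogurt: 0.3 L; bread flour: 13.1 oz

Scaling factor: 5/6.
vegetable oil: (1 tbsp + 2 tsp = 5/3 tbsp) × 5/6 ÷ 16 tbsp/cup × 218 g/cup ≈ 18.9 g
cornmeal: (1 tbsp + 2 tsp = 5/3 tbsp) × 5/6 ÷ 16 tbsp/cup × 138 g/cup ≈ 12.0 g
milk: 1.5 pint × 5/6 × 2 cup/pint × 240 mL/cup = 600.0 mL
all-purpose flour: 100 g × 5/6 ÷ 28.35 g/oz ≈ 2.9 oz
plain yogurt: 350 mL × 5/6 ÷ 1000 mL/L ≈ 0.3 L
bread flour: 3.5 cup × 5/6 × 127 g/cup ÷ 28.35 g/oz ≈ 13.1 oz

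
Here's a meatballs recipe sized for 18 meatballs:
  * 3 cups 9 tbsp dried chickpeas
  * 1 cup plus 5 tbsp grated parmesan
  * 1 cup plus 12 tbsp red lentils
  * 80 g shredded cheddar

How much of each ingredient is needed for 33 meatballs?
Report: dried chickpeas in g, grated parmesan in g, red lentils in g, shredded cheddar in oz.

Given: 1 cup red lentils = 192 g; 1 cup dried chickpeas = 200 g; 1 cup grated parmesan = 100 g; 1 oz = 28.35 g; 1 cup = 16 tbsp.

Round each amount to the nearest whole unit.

dried chickpeas: 1306 g; grated parmesan: 241 g; red lentils: 616 g; shredded cheddar: 5 oz

Scaling factor: 33/18 = 11/6.
dried chickpeas: (3 cup + 9 tbsp = 3.5625 cup) × 11/6 × 200 g/cup ≈ 1306 g
grated parmesan: (1 cup + 5 tbsp = 1.3125 cup) × 11/6 × 100 g/cup ≈ 241 g
red lentils: (1 cup + 12 tbsp = 1.75 cup) × 11/6 × 192 g/cup = 616 g
shredded cheddar: 80 g × 11/6 ÷ 28.35 g/oz ≈ 5 oz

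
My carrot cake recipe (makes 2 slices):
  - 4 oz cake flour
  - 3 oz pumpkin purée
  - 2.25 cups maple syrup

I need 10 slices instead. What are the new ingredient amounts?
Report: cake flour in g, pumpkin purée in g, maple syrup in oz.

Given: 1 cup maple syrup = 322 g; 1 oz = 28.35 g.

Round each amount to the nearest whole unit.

Scaling factor: 10/2 = 5.
cake flour: 4 oz × 5 × 28.35 g/oz = 567 g
pumpkin purée: 3 oz × 5 × 28.35 g/oz ≈ 425 g
maple syrup: 2.25 cup × 5 × 322 g/cup ÷ 28.35 g/oz ≈ 128 oz

cake flour: 567 g; pumpkin purée: 425 g; maple syrup: 128 oz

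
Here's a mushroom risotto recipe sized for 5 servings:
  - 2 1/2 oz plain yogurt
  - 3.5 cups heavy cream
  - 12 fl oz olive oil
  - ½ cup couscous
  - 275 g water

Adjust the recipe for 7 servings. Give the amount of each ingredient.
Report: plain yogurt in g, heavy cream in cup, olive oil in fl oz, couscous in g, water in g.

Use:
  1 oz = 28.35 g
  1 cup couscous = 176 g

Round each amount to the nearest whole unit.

Scaling factor: 7/5 = 1.4.
plain yogurt: 2.5 oz × 7/5 × 28.35 g/oz ≈ 99 g
heavy cream: 3.5 cup × 7/5 ≈ 5 cup
olive oil: 12 fl oz × 7/5 ≈ 17 fl oz
couscous: 0.5 cup × 7/5 × 176 g/cup ≈ 123 g
water: 275 g × 7/5 = 385 g

plain yogurt: 99 g; heavy cream: 5 cup; olive oil: 17 fl oz; couscous: 123 g; water: 385 g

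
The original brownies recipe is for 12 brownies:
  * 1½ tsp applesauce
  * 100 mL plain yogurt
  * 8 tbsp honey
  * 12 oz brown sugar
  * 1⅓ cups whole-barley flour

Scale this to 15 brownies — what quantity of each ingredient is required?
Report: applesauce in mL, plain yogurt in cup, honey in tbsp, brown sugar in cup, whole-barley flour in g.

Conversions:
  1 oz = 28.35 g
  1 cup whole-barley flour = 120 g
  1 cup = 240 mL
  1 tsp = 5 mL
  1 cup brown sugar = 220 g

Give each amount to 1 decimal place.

Scaling factor: 15/12 = 5/4 = 1.25.
applesauce: 1.5 tsp × 5/4 × 5 mL/tsp ≈ 9.4 mL
plain yogurt: 100 mL × 5/4 ÷ 240 mL/cup ≈ 0.5 cup
honey: 8 tbsp × 5/4 = 10.0 tbsp
brown sugar: 12 oz × 5/4 × 28.35 g/oz ÷ 220 g/cup ≈ 1.9 cup
whole-barley flour: 4/3 cup × 5/4 × 120 g/cup = 200.0 g

applesauce: 9.4 mL; plain yogurt: 0.5 cup; honey: 10.0 tbsp; brown sugar: 1.9 cup; whole-barley flour: 200.0 g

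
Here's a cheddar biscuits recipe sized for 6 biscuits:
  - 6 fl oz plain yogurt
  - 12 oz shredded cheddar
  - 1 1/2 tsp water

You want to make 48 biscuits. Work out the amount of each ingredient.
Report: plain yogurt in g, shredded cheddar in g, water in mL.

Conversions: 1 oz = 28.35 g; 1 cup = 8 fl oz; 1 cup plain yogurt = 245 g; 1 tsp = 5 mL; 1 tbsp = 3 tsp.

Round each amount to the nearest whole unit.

Scaling factor: 48/6 = 8.
plain yogurt: 6 fl oz × 8 ÷ 8 fl oz/cup × 245 g/cup = 1470 g
shredded cheddar: 12 oz × 8 × 28.35 g/oz ≈ 2722 g
water: 1.5 tsp × 8 × 5 mL/tsp = 60 mL

plain yogurt: 1470 g; shredded cheddar: 2722 g; water: 60 mL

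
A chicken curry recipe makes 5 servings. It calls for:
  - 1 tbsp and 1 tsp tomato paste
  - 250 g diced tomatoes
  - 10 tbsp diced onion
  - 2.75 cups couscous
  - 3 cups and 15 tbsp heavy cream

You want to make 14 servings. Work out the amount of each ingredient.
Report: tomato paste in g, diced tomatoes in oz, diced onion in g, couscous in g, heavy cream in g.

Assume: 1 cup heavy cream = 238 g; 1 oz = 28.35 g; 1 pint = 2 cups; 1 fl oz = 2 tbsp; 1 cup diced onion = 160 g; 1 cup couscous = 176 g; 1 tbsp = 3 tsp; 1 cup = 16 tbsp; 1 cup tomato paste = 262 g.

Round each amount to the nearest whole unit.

tomato paste: 61 g; diced tomatoes: 25 oz; diced onion: 280 g; couscous: 1355 g; heavy cream: 2624 g

Scaling factor: 14/5 = 2.8.
tomato paste: (1 tbsp + 1 tsp = 4/3 tbsp) × 14/5 ÷ 16 tbsp/cup × 262 g/cup ≈ 61 g
diced tomatoes: 250 g × 14/5 ÷ 28.35 g/oz ≈ 25 oz
diced onion: 10 tbsp × 14/5 ÷ 16 tbsp/cup × 160 g/cup = 280 g
couscous: 2.75 cup × 14/5 × 176 g/cup ≈ 1355 g
heavy cream: (3 cup + 15 tbsp = 3.9375 cup) × 14/5 × 238 g/cup ≈ 2624 g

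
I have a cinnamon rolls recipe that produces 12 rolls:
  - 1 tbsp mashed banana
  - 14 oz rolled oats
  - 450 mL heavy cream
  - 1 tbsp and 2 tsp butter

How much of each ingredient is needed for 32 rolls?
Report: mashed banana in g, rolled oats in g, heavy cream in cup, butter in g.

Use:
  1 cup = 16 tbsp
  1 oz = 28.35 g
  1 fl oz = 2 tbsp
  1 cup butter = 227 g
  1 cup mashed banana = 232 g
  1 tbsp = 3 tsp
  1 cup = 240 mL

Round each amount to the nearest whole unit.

Scaling factor: 32/12 = 8/3.
mashed banana: 1 tbsp × 8/3 ÷ 16 tbsp/cup × 232 g/cup ≈ 39 g
rolled oats: 14 oz × 8/3 × 28.35 g/oz ≈ 1058 g
heavy cream: 450 mL × 8/3 ÷ 240 mL/cup = 5 cup
butter: (1 tbsp + 2 tsp = 5/3 tbsp) × 8/3 ÷ 16 tbsp/cup × 227 g/cup ≈ 63 g

mashed banana: 39 g; rolled oats: 1058 g; heavy cream: 5 cup; butter: 63 g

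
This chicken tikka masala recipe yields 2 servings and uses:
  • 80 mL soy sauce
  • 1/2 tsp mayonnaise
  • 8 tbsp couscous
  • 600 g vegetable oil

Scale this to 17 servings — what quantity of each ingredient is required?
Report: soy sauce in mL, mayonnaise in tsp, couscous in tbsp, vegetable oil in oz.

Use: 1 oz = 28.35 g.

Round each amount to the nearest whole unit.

soy sauce: 680 mL; mayonnaise: 4 tsp; couscous: 68 tbsp; vegetable oil: 180 oz

Scaling factor: 17/2 = 8.5.
soy sauce: 80 mL × 17/2 = 680 mL
mayonnaise: 0.5 tsp × 17/2 ≈ 4 tsp
couscous: 8 tbsp × 17/2 = 68 tbsp
vegetable oil: 600 g × 17/2 ÷ 28.35 g/oz ≈ 180 oz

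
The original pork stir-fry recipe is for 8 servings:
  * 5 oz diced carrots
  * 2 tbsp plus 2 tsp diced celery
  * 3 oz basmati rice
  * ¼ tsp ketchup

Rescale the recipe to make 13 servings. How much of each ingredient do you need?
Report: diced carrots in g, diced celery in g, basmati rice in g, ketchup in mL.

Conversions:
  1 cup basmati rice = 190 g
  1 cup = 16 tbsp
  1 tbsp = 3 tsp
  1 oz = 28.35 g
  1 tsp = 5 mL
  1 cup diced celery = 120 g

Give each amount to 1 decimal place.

Scaling factor: 13/8 = 1.625.
diced carrots: 5 oz × 13/8 × 28.35 g/oz ≈ 230.3 g
diced celery: (2 tbsp + 2 tsp = 8/3 tbsp) × 13/8 ÷ 16 tbsp/cup × 120 g/cup = 32.5 g
basmati rice: 3 oz × 13/8 × 28.35 g/oz ≈ 138.2 g
ketchup: 0.25 tsp × 13/8 × 5 mL/tsp ≈ 2.0 mL

diced carrots: 230.3 g; diced celery: 32.5 g; basmati rice: 138.2 g; ketchup: 2.0 mL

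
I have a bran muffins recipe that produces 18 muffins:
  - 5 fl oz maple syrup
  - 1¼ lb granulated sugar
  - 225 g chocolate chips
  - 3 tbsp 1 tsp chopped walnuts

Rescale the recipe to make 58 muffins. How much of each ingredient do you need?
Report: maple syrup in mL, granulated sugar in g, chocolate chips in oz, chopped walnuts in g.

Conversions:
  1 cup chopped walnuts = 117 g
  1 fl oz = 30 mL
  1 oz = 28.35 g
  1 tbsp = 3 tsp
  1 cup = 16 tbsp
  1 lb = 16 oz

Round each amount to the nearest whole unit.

maple syrup: 483 mL; granulated sugar: 1827 g; chocolate chips: 26 oz; chopped walnuts: 79 g

Scaling factor: 58/18 = 29/9.
maple syrup: 5 fl oz × 29/9 × 30 mL/fl oz ≈ 483 mL
granulated sugar: 1.25 lb × 29/9 × 16 oz/lb × 28.35 g/oz = 1827 g
chocolate chips: 225 g × 29/9 ÷ 28.35 g/oz ≈ 26 oz
chopped walnuts: (3 tbsp + 1 tsp = 10/3 tbsp) × 29/9 ÷ 16 tbsp/cup × 117 g/cup ≈ 79 g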